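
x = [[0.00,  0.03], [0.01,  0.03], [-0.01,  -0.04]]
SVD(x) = [[0.49, -0.84], [0.53, 0.50], [-0.69, -0.22]] @ diag([0.05955186747413801, 0.00731950000633253]) @ [[0.20,0.98],  [0.98,-0.2]]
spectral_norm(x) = 0.06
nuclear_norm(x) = 0.07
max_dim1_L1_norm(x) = 0.05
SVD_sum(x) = [[0.01, 0.03],[0.01, 0.03],[-0.01, -0.04]] + [[-0.01, 0.0], [0.0, -0.0], [-0.0, 0.00]]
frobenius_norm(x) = 0.06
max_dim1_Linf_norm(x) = 0.04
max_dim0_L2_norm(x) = 0.06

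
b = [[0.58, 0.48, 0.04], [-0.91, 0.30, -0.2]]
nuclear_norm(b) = 1.67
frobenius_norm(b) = 1.24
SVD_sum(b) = [[0.57, -0.0, 0.1], [-0.92, 0.00, -0.16]] + [[0.01,0.48,-0.06], [0.01,0.30,-0.04]]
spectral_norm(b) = 1.10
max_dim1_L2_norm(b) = 0.98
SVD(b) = [[-0.53, 0.85],[0.85, 0.53]] @ diag([1.095822590723686, 0.5706775356185213]) @ [[-0.98, 0.0, -0.17], [0.02, 0.99, -0.12]]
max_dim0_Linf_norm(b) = 0.91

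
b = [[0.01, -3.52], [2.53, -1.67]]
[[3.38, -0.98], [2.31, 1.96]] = b @ [[0.28, 0.96], [-0.96, 0.28]]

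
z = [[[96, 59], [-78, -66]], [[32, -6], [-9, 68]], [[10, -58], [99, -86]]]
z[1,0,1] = -6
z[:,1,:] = [[-78, -66], [-9, 68], [99, -86]]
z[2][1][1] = -86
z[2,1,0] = 99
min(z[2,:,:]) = -86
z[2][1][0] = 99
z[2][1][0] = 99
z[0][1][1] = -66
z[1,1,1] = 68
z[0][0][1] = 59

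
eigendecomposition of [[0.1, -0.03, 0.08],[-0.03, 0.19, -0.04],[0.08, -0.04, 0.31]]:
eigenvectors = [[0.32, -0.95, -0.04], [-0.28, -0.14, 0.95], [0.9, 0.29, 0.31]]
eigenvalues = [0.35, 0.07, 0.18]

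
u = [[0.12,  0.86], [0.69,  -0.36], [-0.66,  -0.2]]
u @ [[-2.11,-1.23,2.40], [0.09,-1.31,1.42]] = [[-0.18, -1.27, 1.51],[-1.49, -0.38, 1.14],[1.37, 1.07, -1.87]]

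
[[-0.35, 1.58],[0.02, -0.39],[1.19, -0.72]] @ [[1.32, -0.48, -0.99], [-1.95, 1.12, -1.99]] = [[-3.54, 1.94, -2.80], [0.79, -0.45, 0.76], [2.97, -1.38, 0.25]]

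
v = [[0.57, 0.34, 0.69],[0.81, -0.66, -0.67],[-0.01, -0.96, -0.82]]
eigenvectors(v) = [[-0.47-0.25j, -0.47+0.25j, -0.30+0.00j], [(-0.67+0j), (-0.67-0j), (0.66+0j)], [(0.51-0.09j), (0.51+0.09j), 0.69+0.00j]]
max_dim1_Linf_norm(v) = 0.96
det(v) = -0.37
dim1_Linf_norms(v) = [0.69, 0.81, 0.96]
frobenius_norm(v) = 2.01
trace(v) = -0.91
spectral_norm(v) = 1.75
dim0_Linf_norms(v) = [0.81, 0.96, 0.82]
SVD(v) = [[0.36,  0.73,  0.59],[-0.60,  0.66,  -0.45],[-0.71,  -0.19,  0.68]] @ diag([1.7474258214050697, 0.9748523528492397, 0.21786667673400725]) @ [[-0.16, 0.69, 0.71], [0.98, -0.00, 0.22], [-0.16, -0.73, 0.67]]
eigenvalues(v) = [(0.41+0.21j), (0.41-0.21j), (-1.73+0j)]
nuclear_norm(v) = 2.94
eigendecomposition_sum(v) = [[0.35-0.21j, -0.01+0.13j, 0.16-0.22j],[0.27-0.44j, 0.06+0.15j, 0.06-0.34j],[-0.15+0.37j, -0.07-0.11j, (-0+0.27j)]] + [[(0.35+0.21j),-0.01-0.13j,0.16+0.22j], [0.27+0.44j,(0.06-0.15j),(0.06+0.34j)], [-0.15-0.37j,(-0.07+0.11j),(-0-0.27j)]] + [[(-0.13+0j), 0.36-0.00j, (0.36+0j)], [0.27-0.00j, -0.79+0.00j, -0.78-0.00j], [0.29-0.00j, (-0.82+0j), (-0.82-0j)]]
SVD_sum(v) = [[-0.10, 0.44, 0.45],[0.17, -0.73, -0.75],[0.2, -0.85, -0.88]] + [[0.69, -0.0, 0.16], [0.63, -0.0, 0.14], [-0.18, 0.00, -0.04]] + [[-0.02, -0.09, 0.09], [0.02, 0.07, -0.07], [-0.02, -0.11, 0.10]]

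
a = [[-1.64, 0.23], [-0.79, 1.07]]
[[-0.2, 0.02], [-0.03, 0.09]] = a @[[0.13, -0.0], [0.07, 0.08]]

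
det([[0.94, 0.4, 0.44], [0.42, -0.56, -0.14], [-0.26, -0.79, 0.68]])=-0.772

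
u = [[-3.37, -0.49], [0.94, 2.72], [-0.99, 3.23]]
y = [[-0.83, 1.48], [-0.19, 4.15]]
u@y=[[2.89, -7.02], [-1.30, 12.68], [0.21, 11.94]]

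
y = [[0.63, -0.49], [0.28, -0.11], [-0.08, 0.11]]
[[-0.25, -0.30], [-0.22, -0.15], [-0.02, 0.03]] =y @ [[-1.17, -0.58], [-0.99, -0.13]]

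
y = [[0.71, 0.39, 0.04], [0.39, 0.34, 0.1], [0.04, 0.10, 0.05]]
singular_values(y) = [0.97, 0.14, 0.0]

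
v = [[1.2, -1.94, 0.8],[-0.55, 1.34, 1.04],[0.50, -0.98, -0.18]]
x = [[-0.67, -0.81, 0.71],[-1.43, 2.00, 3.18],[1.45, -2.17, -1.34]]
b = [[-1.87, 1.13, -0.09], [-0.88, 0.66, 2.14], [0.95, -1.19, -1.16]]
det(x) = -4.87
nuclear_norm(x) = 7.02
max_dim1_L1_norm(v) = 3.94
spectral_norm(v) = 2.91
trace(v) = 2.36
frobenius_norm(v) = 3.20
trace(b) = -2.37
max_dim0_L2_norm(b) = 2.44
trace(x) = -0.01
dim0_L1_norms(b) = [3.7, 2.98, 3.39]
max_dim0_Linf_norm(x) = 3.18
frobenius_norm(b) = 3.77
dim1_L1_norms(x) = [2.19, 6.61, 4.96]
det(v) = 0.01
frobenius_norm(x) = 5.14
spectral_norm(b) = 3.32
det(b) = -2.22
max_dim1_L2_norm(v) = 2.42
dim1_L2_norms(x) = [1.27, 4.02, 2.93]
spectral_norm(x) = 4.88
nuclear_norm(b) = 5.45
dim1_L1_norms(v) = [3.94, 2.93, 1.66]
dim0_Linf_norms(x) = [1.45, 2.17, 3.18]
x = b + v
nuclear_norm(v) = 4.25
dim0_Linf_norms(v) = [1.2, 1.94, 1.04]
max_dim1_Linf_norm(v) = 1.94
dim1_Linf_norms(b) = [1.87, 2.14, 1.19]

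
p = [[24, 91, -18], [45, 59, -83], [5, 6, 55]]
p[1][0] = 45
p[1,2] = -83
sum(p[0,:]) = 97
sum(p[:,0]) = 74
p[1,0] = 45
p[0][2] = -18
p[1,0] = 45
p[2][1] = 6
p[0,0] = 24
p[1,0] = 45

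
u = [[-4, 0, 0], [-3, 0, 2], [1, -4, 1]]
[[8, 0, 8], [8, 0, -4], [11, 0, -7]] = u @ [[-2, 0, -2], [-3, 0, 0], [1, 0, -5]]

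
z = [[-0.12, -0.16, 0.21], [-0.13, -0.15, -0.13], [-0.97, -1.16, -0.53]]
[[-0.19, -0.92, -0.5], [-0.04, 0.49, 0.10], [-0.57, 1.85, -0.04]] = z @ [[-3.73, 0.37, 0.02], [3.71, -0.00, 0.81], [-0.22, -4.17, -1.74]]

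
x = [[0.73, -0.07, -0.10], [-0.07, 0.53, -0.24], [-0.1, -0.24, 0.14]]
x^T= [[0.73, -0.07, -0.10], [-0.07, 0.53, -0.24], [-0.10, -0.24, 0.14]]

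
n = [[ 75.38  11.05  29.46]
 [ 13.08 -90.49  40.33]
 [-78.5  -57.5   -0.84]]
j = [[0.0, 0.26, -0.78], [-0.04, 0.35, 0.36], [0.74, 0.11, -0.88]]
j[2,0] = 0.736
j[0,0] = 0.005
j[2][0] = 0.736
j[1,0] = -0.041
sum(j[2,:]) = -0.03500000000000003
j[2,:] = [0.736, 0.106, -0.877]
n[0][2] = 29.46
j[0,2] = -0.777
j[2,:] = [0.736, 0.106, -0.877]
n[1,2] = 40.33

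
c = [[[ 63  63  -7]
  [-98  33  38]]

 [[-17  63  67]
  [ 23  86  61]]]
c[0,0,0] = 63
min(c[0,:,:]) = -98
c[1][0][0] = -17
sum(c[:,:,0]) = -29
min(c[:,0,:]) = -17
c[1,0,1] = 63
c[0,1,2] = 38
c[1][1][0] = 23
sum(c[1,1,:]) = 170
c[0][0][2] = -7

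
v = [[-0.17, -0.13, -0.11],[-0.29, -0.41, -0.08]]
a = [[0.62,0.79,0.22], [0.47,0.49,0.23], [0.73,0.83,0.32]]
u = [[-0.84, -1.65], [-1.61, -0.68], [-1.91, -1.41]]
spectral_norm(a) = 1.70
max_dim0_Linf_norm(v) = 0.41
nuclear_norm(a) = 1.79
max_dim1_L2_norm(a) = 1.15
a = u @ v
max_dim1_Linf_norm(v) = 0.41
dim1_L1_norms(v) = [0.41, 0.78]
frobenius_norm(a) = 1.70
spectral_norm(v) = 0.56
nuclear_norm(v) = 0.65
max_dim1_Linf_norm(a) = 0.83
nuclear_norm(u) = 4.26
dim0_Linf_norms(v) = [0.29, 0.41, 0.11]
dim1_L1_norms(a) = [1.63, 1.19, 1.88]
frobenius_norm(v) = 0.56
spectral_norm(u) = 3.36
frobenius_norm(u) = 3.48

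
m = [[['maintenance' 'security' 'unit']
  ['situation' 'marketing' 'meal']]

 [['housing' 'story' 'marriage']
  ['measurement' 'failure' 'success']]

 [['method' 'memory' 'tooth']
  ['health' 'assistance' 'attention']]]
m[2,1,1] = 'assistance'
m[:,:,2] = [['unit', 'meal'], ['marriage', 'success'], ['tooth', 'attention']]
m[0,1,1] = 'marketing'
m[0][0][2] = 'unit'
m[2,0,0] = 'method'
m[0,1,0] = 'situation'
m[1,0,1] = 'story'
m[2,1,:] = ['health', 'assistance', 'attention']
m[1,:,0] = ['housing', 'measurement']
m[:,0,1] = ['security', 'story', 'memory']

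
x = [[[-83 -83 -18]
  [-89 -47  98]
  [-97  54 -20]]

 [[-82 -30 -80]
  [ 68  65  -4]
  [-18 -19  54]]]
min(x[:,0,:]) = -83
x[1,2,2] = 54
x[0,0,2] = -18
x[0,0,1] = -83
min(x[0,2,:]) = -97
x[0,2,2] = -20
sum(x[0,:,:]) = -285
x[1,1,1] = 65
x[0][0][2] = -18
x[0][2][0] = -97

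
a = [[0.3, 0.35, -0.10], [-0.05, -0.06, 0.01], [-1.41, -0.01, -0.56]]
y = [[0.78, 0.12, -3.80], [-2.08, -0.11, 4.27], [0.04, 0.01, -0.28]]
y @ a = [[5.59, 0.3, 2.05], [-6.64, -0.76, -2.18], [0.41, 0.02, 0.15]]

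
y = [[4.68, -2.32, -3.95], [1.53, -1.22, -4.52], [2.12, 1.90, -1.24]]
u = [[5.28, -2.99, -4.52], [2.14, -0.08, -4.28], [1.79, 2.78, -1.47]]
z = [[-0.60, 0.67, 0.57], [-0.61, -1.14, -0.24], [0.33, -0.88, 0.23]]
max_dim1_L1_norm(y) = 10.95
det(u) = 49.41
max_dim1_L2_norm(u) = 7.57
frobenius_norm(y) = 8.76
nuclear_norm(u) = 13.99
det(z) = 0.85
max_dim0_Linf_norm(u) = 5.28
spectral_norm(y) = 8.10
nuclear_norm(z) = 3.11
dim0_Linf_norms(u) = [5.28, 2.99, 4.52]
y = z + u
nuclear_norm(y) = 12.78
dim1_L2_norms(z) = [1.06, 1.32, 0.97]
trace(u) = 3.73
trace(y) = 2.22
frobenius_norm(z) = 1.95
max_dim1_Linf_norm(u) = 5.28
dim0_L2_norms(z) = [0.92, 1.59, 0.66]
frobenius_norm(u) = 9.66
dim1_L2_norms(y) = [6.55, 4.93, 3.11]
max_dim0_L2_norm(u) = 6.4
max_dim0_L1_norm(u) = 10.27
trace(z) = -1.51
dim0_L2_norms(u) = [5.97, 4.08, 6.4]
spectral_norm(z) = 1.62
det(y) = 43.40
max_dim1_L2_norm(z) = 1.32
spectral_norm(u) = 8.81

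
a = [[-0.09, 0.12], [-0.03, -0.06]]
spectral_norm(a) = 0.15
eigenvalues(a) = [(-0.07+0.06j), (-0.07-0.06j)]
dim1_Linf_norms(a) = [0.12, 0.06]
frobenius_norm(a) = 0.16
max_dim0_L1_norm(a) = 0.18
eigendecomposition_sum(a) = [[-0.04+0.02j, 0.06+0.08j], [(-0.02-0.02j), -0.03+0.04j]] + [[-0.04-0.02j, 0.06-0.08j], [-0.02+0.02j, (-0.03-0.04j)]]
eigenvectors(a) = [[(0.89+0j), 0.89-0.00j], [0.11+0.43j, (0.11-0.43j)]]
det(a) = 0.01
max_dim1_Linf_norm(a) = 0.12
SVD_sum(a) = [[-0.08, 0.13],[0.02, -0.03]] + [[-0.01,-0.01], [-0.05,-0.03]]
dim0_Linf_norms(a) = [0.09, 0.12]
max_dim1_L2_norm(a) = 0.15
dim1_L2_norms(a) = [0.15, 0.07]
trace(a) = -0.15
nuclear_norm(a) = 0.21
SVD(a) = [[-0.97, 0.23], [0.23, 0.97]] @ diag([0.1535001820805078, 0.05863185227545644]) @ [[0.53, -0.85], [-0.85, -0.53]]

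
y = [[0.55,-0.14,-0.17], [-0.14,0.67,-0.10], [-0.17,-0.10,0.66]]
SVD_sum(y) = [[0.29, -0.02, -0.38], [-0.02, 0.00, 0.03], [-0.38, 0.03, 0.49]] + [[0.09, -0.23, 0.08], [-0.23, 0.6, -0.21], [0.08, -0.21, 0.07]] + [[0.17, 0.11, 0.13], [0.11, 0.07, 0.08], [0.13, 0.08, 0.09]]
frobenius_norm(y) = 1.14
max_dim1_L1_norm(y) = 0.93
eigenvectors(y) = [[-0.72, -0.61, 0.34], [-0.46, 0.05, -0.89], [-0.52, 0.79, 0.31]]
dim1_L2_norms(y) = [0.59, 0.69, 0.69]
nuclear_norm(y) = 1.88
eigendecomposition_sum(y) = [[0.17, 0.11, 0.13], [0.11, 0.07, 0.08], [0.13, 0.08, 0.09]] + [[0.29, -0.02, -0.38],  [-0.02, 0.0, 0.03],  [-0.38, 0.03, 0.49]] + [[0.09, -0.23, 0.08],[-0.23, 0.60, -0.21],[0.08, -0.21, 0.07]]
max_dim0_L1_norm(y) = 0.93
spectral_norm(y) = 0.78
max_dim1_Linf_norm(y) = 0.67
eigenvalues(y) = [0.34, 0.78, 0.76]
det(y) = 0.20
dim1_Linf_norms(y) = [0.55, 0.67, 0.66]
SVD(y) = [[0.61, 0.34, -0.72], [-0.05, -0.89, -0.46], [-0.79, 0.31, -0.52]] @ diag([0.7837480629480703, 0.7589040735085434, 0.33734786354338653]) @ [[0.61, -0.05, -0.79], [0.34, -0.89, 0.31], [-0.72, -0.46, -0.52]]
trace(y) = 1.88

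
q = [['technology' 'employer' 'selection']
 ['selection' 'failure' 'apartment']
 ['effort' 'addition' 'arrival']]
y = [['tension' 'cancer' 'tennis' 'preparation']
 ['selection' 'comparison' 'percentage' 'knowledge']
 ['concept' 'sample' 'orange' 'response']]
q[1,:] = ['selection', 'failure', 'apartment']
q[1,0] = 'selection'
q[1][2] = 'apartment'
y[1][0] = 'selection'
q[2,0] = 'effort'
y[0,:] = ['tension', 'cancer', 'tennis', 'preparation']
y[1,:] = ['selection', 'comparison', 'percentage', 'knowledge']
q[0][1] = 'employer'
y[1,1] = 'comparison'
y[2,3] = 'response'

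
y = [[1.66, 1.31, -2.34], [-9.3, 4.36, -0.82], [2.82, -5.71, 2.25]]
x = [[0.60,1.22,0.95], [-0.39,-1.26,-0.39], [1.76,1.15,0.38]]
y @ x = [[-3.63,  -2.32,  0.18], [-8.72,  -17.78,  -10.85], [7.88,  13.22,  5.76]]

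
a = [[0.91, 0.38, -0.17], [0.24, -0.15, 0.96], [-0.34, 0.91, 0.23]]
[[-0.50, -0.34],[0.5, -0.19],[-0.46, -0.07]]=a@ [[-0.18, -0.33], [-0.69, -0.17], [0.46, -0.14]]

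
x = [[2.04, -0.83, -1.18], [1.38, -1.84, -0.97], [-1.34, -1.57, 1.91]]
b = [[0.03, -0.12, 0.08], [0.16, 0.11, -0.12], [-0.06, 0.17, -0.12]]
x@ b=[[-0.00, -0.54, 0.4], [-0.19, -0.53, 0.45], [-0.41, 0.31, -0.15]]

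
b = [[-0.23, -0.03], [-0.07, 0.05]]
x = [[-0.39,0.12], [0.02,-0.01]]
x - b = [[-0.16, 0.15], [0.09, -0.06]]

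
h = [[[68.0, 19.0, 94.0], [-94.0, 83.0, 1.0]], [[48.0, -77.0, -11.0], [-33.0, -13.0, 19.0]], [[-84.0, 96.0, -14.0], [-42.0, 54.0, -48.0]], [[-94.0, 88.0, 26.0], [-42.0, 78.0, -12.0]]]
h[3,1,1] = 78.0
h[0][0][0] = 68.0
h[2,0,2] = -14.0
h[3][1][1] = 78.0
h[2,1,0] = -42.0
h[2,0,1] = 96.0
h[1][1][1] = -13.0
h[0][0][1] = 19.0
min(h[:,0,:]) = -94.0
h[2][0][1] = 96.0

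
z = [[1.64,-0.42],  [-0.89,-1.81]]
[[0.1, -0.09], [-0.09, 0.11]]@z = [[0.24,0.12], [-0.25,-0.16]]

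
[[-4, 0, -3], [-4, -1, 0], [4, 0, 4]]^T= [[-4, -4, 4], [0, -1, 0], [-3, 0, 4]]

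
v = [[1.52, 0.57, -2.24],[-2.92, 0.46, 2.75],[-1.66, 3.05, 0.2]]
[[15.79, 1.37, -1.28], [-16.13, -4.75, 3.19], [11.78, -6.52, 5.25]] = v @[[3.49, 1.39, 0.62], [5.97, -1.38, 1.96], [-3.16, -0.02, 1.49]]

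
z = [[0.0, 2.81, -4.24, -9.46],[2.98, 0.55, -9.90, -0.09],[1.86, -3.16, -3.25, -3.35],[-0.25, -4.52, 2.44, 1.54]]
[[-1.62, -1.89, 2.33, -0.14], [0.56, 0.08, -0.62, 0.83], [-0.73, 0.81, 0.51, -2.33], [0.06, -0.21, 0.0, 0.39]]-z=[[-1.62, -4.70, 6.57, 9.32], [-2.42, -0.47, 9.28, 0.92], [-2.59, 3.97, 3.76, 1.02], [0.31, 4.31, -2.44, -1.15]]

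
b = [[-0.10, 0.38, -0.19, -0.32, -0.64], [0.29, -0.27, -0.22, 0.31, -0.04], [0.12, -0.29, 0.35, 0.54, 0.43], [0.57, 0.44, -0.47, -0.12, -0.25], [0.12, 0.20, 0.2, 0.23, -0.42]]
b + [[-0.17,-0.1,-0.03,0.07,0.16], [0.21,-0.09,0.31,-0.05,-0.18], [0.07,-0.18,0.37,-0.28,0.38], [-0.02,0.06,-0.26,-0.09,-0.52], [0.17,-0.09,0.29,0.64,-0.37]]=[[-0.27, 0.28, -0.22, -0.25, -0.48],[0.50, -0.36, 0.09, 0.26, -0.22],[0.19, -0.47, 0.72, 0.26, 0.81],[0.55, 0.50, -0.73, -0.21, -0.77],[0.29, 0.11, 0.49, 0.87, -0.79]]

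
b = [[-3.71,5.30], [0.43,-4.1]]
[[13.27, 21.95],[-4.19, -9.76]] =b @ [[-2.49, -2.96], [0.76, 2.07]]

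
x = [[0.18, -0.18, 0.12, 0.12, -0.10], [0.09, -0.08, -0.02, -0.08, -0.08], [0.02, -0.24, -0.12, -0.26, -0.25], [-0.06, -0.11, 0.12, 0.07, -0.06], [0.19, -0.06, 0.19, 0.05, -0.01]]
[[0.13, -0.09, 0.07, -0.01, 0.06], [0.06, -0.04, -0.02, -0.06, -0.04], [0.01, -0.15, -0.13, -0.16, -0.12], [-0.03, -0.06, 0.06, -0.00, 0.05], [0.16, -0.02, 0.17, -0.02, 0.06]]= x @ [[0.72,  0.06,  0.16,  -0.06,  -0.04], [0.06,  0.81,  0.07,  0.06,  -0.27], [0.16,  0.07,  0.78,  -0.11,  0.22], [-0.06,  0.06,  -0.11,  0.37,  0.23], [-0.04,  -0.27,  0.22,  0.23,  0.40]]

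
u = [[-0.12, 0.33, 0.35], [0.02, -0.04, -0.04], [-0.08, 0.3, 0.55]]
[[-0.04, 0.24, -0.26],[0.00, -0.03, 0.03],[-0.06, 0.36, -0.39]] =u@[[0.04, -0.21, 0.22], [0.01, -0.03, 0.03], [-0.11, 0.64, -0.69]]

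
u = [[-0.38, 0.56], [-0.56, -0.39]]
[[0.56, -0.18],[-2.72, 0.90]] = u @ [[2.82, -0.93], [2.92, -0.96]]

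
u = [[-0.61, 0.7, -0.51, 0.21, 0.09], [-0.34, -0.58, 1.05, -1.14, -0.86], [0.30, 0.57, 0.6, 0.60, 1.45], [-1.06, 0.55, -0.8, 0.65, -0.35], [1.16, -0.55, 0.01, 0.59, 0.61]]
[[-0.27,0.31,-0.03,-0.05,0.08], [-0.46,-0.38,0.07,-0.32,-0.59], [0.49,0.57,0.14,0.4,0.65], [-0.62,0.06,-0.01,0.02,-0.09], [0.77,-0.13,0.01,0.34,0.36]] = u@[[0.64,0.14,-0.01,0.03,0.14], [0.14,0.61,0.05,-0.07,0.13], [-0.01,0.05,0.19,0.13,-0.05], [0.03,-0.07,0.13,0.35,0.10], [0.14,0.13,-0.05,0.1,0.35]]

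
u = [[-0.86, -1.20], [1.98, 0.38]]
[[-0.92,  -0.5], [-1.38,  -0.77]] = u @ [[-0.98,-0.54], [1.47,0.80]]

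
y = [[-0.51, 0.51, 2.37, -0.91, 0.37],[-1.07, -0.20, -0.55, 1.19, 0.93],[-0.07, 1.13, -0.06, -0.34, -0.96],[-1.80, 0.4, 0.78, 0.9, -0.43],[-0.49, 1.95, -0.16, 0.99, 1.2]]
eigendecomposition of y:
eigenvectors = [[-0.07+0.08j, (-0.07-0.08j), (0.77+0j), (0.59-0.17j), (0.59+0.17j)], [-0.34-0.12j, -0.34+0.12j, 0.23+0.00j, -0.07+0.10j, -0.07-0.10j], [0.15-0.07j, 0.15+0.07j, -0.15+0.00j, 0.36+0.23j, (0.36-0.23j)], [(0.14-0.4j), 0.14+0.40j, 0.53+0.00j, 0.63+0.00j, 0.63-0.00j], [-0.81+0.00j, (-0.81-0j), (-0.22+0j), (-0-0.15j), (-0+0.15j)]]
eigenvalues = [(1.83+0.82j), (1.83-0.82j), (-1.57+0j), (-0.38+0.94j), (-0.38-0.94j)]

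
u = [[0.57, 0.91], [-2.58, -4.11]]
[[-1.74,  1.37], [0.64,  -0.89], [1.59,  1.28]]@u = [[-4.53,-7.21], [2.66,4.24], [-2.4,-3.81]]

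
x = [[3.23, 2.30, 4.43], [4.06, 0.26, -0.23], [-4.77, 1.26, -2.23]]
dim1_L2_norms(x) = [5.95, 4.07, 5.41]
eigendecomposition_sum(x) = [[2.06-0.00j,1.94-0.00j,(1.47-0j)], [(2.54-0j),(2.4-0j),(1.82-0j)], [-1.12+0.00j,(-1.06+0j),-0.81+0.00j]] + [[0.59+1.06j, 0.18-0.99j, (1.48-0.29j)], [0.76-1.11j, (-1.07+0.31j), -1.02-1.33j], [-1.82-0.01j, (1.16+0.97j), (-0.71+2.16j)]] + [[(0.59-1.06j), (0.18+0.99j), 1.48+0.29j], [0.76+1.11j, (-1.07-0.31j), -1.02+1.33j], [(-1.82+0.01j), 1.16-0.97j, -0.71-2.16j]]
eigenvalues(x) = [(3.65+0j), (-1.19+3.53j), (-1.19-3.53j)]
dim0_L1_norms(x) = [12.06, 3.82, 6.89]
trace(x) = 1.26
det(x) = 50.57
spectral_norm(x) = 8.05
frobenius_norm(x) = 9.01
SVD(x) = [[-0.66, 0.74, 0.17], [-0.41, -0.54, 0.74], [0.63, 0.41, 0.66]] @ diag([8.052557108013069, 3.6743500581581863, 1.7090276979326984]) @ [[-0.85,-0.1,-0.52],[-0.48,0.56,0.67],[0.23,0.82,-0.53]]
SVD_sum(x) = [[4.47, 0.54, 2.77], [2.82, 0.34, 1.75], [-4.29, -0.52, -2.66]] + [[-1.31, 1.53, 1.81], [0.95, -1.11, -1.32], [-0.74, 0.86, 1.02]] + [[0.06, 0.23, -0.15], [0.29, 1.03, -0.66], [0.26, 0.92, -0.59]]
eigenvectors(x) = [[(0.6+0j), (-0.23-0.41j), (-0.23+0.41j)],[0.73+0.00j, -0.29+0.43j, -0.29-0.43j],[(-0.33+0j), (0.71+0j), 0.71-0.00j]]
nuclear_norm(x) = 13.44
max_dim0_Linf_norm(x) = 4.77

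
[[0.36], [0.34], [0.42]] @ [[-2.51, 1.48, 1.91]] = [[-0.90,0.53,0.69], [-0.85,0.50,0.65], [-1.05,0.62,0.80]]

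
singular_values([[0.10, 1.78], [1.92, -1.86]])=[2.98, 1.21]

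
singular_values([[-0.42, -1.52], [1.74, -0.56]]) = [1.83, 1.57]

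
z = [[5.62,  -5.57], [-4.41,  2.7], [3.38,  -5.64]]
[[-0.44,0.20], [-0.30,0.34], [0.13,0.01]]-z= [[-6.06, 5.77], [4.11, -2.36], [-3.25, 5.65]]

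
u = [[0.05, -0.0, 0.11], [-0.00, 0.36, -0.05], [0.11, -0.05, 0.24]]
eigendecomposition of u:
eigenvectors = [[-0.9, -0.40, -0.14], [0.06, -0.44, 0.9], [0.42, -0.8, -0.42]]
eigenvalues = [-0.0, 0.27, 0.38]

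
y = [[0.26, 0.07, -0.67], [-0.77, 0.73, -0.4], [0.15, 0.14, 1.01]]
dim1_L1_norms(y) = [1.0, 1.9, 1.3]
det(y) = 0.40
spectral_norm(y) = 1.35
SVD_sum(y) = [[-0.19, 0.15, -0.46],  [-0.3, 0.24, -0.75],  [0.33, -0.26, 0.81]] + [[0.28, -0.26, -0.20],[-0.49, 0.46, 0.35],[-0.29, 0.27, 0.21]] + [[0.16, 0.18, -0.01],[0.02, 0.03, -0.00],[0.12, 0.13, -0.01]]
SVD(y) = [[0.39, -0.44, 0.81], [0.63, 0.77, 0.12], [-0.68, 0.46, 0.58]] @ diag([1.3450591684328683, 0.9838127877820714, 0.30385561046515214]) @ [[-0.36, 0.29, -0.89], [-0.65, 0.61, 0.46], [0.67, 0.74, -0.03]]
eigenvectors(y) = [[-0.38+0.36j, -0.38-0.36j, (-0.53+0j)], [-0.81+0.00j, -0.81-0.00j, (0.55+0j)], [(0.26+0.09j), (0.26-0.09j), (0.65+0j)]]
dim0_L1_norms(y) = [1.18, 0.94, 2.08]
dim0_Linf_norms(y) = [0.77, 0.73, 1.01]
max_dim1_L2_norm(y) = 1.13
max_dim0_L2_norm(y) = 1.28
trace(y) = 2.00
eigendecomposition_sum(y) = [[(0.06+0.36j), (0.15-0.07j), -0.07+0.36j],[(-0.32+0.47j), (0.25+0.08j), (-0.47+0.32j)],[0.16-0.12j, (-0.07-0.05j), (0.19-0.05j)]] + [[(0.06-0.36j), (0.15+0.07j), -0.07-0.36j],[-0.32-0.47j, 0.25-0.08j, (-0.47-0.32j)],[0.16+0.12j, (-0.07+0.05j), 0.19+0.05j]] + [[(0.13+0j), (-0.23-0j), (-0.52+0j)], [(-0.14-0j), (0.24+0j), 0.53-0.00j], [-0.16-0.00j, 0.28+0.00j, (0.63-0j)]]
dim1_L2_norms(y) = [0.72, 1.13, 1.03]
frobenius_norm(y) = 1.69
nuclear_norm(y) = 2.63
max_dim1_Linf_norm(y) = 1.01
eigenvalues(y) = [(0.5+0.39j), (0.5-0.39j), (1+0j)]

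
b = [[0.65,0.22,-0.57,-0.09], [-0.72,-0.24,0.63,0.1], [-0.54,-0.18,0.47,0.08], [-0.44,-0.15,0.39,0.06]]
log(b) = [[-1.97-0.14j, (1.38-0.43j), (-3.28+1.19j), -1.03-0.96j], [-4.81+0.07j, (-7.09+0.23j), (3.38-0.62j), 0.26+0.50j], [-3.59-0.17j, (-1.05-0.52j), (-2.77+1.44j), (-0.24-1.16j)], [(-2.72+0.23j), -0.53+0.72j, 1.64-2.00j, (-5.21+1.61j)]]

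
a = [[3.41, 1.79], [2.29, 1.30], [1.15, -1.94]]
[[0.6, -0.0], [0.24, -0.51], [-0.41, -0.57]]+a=[[4.01, 1.79], [2.53, 0.79], [0.74, -2.51]]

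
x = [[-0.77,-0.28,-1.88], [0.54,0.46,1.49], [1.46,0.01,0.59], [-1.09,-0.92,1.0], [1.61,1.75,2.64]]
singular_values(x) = [4.5, 1.95, 1.0]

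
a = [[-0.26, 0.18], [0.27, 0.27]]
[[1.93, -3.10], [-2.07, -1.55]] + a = [[1.67, -2.92], [-1.80, -1.28]]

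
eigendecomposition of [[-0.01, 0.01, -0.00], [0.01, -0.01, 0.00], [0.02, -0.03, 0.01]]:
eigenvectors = [[0.0, 0.58, 0.46], [0.0, 0.58, -0.46], [1.00, 0.58, -0.76]]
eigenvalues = [0.01, 0.0, -0.02]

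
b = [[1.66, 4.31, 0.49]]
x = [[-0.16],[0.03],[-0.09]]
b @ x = [[-0.18]]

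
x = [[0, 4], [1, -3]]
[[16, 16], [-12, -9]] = x @ [[0, 3], [4, 4]]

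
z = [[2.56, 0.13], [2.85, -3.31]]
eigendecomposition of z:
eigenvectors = [[0.9, -0.02], [0.43, 1.0]]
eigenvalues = [2.62, -3.37]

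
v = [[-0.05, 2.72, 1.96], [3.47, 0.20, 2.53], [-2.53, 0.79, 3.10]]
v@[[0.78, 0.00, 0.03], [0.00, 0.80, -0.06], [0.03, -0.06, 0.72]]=[[0.02, 2.06, 1.25], [2.78, 0.01, 1.91], [-1.88, 0.45, 2.11]]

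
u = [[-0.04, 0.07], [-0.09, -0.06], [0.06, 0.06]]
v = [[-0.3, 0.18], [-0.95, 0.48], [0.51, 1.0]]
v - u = [[-0.26,0.11], [-0.86,0.54], [0.45,0.94]]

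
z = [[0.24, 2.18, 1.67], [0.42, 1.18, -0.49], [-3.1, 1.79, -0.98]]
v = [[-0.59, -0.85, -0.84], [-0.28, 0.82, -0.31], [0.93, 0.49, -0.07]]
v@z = [[2.11, -3.79, 0.25],[1.24, -0.20, -0.57],[0.65, 2.48, 1.38]]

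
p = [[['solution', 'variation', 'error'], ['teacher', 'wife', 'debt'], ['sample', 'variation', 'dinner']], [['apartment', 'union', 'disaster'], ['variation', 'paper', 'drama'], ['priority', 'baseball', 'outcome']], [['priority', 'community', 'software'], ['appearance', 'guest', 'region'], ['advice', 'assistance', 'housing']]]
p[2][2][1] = 'assistance'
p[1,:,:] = [['apartment', 'union', 'disaster'], ['variation', 'paper', 'drama'], ['priority', 'baseball', 'outcome']]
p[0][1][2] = 'debt'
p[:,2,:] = [['sample', 'variation', 'dinner'], ['priority', 'baseball', 'outcome'], ['advice', 'assistance', 'housing']]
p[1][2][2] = 'outcome'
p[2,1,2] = 'region'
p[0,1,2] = 'debt'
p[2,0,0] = 'priority'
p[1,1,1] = 'paper'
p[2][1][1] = 'guest'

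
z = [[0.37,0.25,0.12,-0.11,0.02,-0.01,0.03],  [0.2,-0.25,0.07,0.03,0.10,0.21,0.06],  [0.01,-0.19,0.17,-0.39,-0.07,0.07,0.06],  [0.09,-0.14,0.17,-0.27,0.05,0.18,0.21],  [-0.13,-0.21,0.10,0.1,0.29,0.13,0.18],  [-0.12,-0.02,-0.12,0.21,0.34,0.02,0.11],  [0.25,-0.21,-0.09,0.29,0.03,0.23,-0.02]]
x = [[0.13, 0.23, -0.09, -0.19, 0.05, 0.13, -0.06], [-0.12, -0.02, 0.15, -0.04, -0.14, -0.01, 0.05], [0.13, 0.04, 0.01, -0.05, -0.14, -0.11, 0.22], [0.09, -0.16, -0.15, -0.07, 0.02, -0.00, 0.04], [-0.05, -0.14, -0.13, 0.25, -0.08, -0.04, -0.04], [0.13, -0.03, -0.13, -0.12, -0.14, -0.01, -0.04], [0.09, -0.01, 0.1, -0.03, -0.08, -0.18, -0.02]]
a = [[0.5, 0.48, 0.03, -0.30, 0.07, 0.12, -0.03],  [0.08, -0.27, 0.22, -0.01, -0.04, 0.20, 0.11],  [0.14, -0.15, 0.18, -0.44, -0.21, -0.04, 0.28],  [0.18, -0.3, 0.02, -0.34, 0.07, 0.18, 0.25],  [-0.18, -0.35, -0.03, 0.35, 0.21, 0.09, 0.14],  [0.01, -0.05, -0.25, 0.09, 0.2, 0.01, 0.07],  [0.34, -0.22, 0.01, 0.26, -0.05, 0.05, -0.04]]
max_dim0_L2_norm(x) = 0.35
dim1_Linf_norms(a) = [0.5, 0.27, 0.44, 0.34, 0.35, 0.25, 0.34]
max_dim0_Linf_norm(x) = 0.25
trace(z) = 0.31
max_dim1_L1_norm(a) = 1.53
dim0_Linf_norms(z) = [0.37, 0.25, 0.17, 0.39, 0.34, 0.23, 0.21]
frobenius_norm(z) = 1.23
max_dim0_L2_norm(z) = 0.61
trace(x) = -0.06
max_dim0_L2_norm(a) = 0.77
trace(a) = 0.25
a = x + z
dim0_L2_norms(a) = [0.68, 0.77, 0.38, 0.77, 0.38, 0.31, 0.42]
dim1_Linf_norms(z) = [0.37, 0.25, 0.39, 0.27, 0.29, 0.34, 0.29]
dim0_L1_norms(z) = [1.17, 1.27, 0.84, 1.4, 0.9, 0.85, 0.67]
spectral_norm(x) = 0.47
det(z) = 0.00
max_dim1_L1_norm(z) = 1.14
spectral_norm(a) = 0.97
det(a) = 0.00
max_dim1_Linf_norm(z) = 0.39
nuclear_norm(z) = 2.56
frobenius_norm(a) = 1.49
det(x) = -0.00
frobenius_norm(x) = 0.78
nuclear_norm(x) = 1.77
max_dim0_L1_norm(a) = 1.82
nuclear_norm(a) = 3.20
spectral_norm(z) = 0.73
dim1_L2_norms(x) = [0.37, 0.25, 0.32, 0.25, 0.33, 0.27, 0.24]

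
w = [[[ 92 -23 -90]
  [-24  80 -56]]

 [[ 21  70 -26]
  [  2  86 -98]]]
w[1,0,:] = [21, 70, -26]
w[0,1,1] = 80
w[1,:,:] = [[21, 70, -26], [2, 86, -98]]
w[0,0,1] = -23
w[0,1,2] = -56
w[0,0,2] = -90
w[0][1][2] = -56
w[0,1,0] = -24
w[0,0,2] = -90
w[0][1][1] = 80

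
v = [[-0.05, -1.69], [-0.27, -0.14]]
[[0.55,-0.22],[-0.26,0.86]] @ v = [[0.03, -0.90], [-0.22, 0.32]]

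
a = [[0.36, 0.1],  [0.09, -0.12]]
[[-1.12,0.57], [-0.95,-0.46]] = a@[[-4.40, 0.43],[4.62, 4.16]]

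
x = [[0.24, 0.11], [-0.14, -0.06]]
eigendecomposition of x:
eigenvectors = [[0.86,-0.43], [-0.51,0.91]]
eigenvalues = [0.17, 0.01]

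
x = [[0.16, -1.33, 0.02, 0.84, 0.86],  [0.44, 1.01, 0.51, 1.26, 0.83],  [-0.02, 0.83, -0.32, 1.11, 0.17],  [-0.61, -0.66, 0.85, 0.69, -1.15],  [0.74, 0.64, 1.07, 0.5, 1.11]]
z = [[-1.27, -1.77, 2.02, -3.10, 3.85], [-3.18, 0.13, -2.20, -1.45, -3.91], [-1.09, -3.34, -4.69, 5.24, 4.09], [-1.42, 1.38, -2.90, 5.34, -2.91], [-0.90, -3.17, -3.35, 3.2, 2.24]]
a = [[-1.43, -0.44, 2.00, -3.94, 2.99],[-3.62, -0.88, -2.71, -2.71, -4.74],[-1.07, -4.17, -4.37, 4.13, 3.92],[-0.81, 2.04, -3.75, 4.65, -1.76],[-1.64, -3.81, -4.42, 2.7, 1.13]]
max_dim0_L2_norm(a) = 8.3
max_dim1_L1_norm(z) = 18.45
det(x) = 0.05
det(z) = -439.42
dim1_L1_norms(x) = [3.21, 4.05, 2.45, 3.96, 4.06]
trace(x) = 2.65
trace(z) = 1.75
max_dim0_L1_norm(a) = 18.13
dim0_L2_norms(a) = [4.43, 6.09, 8.0, 8.3, 7.15]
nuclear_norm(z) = 27.06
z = x + a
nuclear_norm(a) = 28.20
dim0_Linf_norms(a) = [3.62, 4.17, 4.42, 4.65, 4.74]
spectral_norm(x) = 2.82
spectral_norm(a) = 11.38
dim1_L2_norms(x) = [1.8, 1.94, 1.43, 1.82, 1.89]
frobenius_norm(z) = 15.19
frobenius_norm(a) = 15.51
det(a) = 26.42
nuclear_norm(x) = 7.65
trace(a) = -0.90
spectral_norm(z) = 11.43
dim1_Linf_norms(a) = [3.94, 4.74, 4.37, 4.65, 4.42]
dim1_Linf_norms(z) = [3.85, 3.91, 5.24, 5.34, 3.35]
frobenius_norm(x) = 3.99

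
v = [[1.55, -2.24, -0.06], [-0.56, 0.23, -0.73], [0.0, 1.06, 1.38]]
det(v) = -0.004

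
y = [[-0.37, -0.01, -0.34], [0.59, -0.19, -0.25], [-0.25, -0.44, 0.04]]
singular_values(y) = [0.74, 0.5, 0.4]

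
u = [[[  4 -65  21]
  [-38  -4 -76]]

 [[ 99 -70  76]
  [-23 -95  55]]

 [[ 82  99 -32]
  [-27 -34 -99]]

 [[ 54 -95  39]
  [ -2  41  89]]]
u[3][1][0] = -2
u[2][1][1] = -34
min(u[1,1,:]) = -95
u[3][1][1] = 41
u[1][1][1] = -95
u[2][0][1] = 99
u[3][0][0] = 54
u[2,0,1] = 99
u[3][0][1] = -95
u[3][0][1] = -95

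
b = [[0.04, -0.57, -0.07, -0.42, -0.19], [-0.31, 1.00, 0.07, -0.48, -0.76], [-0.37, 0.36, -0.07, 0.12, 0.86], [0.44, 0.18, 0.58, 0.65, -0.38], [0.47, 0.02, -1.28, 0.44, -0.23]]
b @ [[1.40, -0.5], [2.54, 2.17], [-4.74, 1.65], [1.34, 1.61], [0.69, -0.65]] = [[-1.75, -1.93], [0.61, 2.16], [1.48, 0.48], [-1.07, 2.42], [7.21, -1.45]]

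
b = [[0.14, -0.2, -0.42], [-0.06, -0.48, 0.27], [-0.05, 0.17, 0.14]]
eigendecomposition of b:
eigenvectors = [[0.91, -0.96, -0.14],  [-0.19, -0.04, -0.96],  [-0.37, -0.29, 0.23]]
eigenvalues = [0.35, 0.0, -0.55]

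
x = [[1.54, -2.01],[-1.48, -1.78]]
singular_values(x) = [2.7, 2.12]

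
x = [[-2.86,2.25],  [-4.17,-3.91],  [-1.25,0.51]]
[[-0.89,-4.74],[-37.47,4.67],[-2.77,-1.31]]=x @ [[4.27,0.39],[5.03,-1.61]]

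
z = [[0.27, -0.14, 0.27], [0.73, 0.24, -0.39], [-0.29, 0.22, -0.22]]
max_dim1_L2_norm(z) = 0.86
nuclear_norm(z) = 1.51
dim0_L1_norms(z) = [1.29, 0.6, 0.88]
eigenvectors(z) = [[-0.15+0.27j, (-0.15-0.27j), (0.13+0j)], [(0.84+0j), 0.84-0.00j, 0.90+0.00j], [(0.11-0.44j), 0.11+0.44j, (0.42+0j)]]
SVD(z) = [[-0.14,  0.68,  0.72], [-0.98,  -0.22,  0.01], [0.16,  -0.70,  0.69]] @ diag([0.8736380734516241, 0.5668188994330132, 0.06612754238047723]) @ [[-0.91,-0.2,0.35], [0.40,-0.53,0.74], [0.03,0.82,0.57]]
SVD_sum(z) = [[0.11, 0.03, -0.04], [0.78, 0.17, -0.3], [-0.13, -0.03, 0.05]] + [[0.16, -0.20, 0.29], [-0.05, 0.06, -0.09], [-0.16, 0.21, -0.3]] + [[0.00, 0.04, 0.03], [0.0, 0.00, 0.0], [0.00, 0.04, 0.03]]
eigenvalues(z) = [(0.06+0.44j), (0.06-0.44j), (0.17+0j)]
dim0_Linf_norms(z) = [0.73, 0.24, 0.39]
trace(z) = 0.29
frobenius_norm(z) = 1.04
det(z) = 0.03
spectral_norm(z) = 0.87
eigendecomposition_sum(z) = [[0.11+0.15j,(-0.07+0j),(0.12-0.05j)], [0.21-0.46j,0.10+0.17j,-0.29-0.22j], [(-0.22-0.17j),0.10-0.03j,-0.15+0.13j]] + [[(0.11-0.15j), -0.07-0.00j, (0.12+0.05j)], [0.21+0.46j, (0.1-0.17j), -0.29+0.22j], [(-0.22+0.17j), (0.1+0.03j), -0.15-0.13j]] + [[0.05+0.00j,0j,(0.03+0j)],[0.32+0.00j,0.03+0.00j,(0.19+0j)],[0.15+0.00j,0.01+0.00j,0.09+0.00j]]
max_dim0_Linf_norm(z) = 0.73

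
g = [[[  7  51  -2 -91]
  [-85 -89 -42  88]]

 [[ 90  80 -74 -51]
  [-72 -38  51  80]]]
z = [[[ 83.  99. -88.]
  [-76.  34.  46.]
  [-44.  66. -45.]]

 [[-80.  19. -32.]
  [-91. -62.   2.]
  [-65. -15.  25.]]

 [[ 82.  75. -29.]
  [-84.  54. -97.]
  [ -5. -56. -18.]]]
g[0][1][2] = -42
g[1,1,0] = -72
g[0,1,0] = -85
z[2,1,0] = -84.0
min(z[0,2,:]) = -45.0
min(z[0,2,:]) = -45.0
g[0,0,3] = -91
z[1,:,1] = [19.0, -62.0, -15.0]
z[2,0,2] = -29.0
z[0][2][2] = -45.0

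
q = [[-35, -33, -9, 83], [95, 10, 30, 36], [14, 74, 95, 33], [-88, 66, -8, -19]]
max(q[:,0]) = 95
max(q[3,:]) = 66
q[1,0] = 95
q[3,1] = 66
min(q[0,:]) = -35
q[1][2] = 30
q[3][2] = -8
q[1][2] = 30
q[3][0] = -88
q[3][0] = -88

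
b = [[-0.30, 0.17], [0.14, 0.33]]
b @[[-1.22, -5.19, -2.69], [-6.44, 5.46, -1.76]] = [[-0.73, 2.49, 0.51], [-2.30, 1.08, -0.96]]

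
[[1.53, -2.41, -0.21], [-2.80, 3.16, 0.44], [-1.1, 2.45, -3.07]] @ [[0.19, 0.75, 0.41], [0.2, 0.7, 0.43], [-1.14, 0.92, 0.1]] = [[0.05, -0.73, -0.43], [-0.4, 0.52, 0.25], [3.78, -1.93, 0.3]]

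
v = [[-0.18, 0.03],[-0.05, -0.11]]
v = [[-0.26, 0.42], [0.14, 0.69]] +[[0.08, -0.39],[-0.19, -0.8]]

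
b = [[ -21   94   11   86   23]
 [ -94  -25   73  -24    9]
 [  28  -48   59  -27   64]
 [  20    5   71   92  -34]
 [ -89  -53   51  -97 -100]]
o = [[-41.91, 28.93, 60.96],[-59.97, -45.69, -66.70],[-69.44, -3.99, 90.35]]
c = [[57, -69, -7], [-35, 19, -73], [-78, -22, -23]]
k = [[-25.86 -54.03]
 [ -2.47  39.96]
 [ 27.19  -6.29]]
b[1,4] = 9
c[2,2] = -23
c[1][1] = 19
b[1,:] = [-94, -25, 73, -24, 9]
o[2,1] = -3.99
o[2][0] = -69.44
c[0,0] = 57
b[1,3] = -24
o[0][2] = 60.96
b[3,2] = 71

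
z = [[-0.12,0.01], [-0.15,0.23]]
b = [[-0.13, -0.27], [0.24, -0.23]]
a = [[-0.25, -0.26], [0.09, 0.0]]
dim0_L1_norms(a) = [0.34, 0.26]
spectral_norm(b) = 0.36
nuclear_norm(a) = 0.43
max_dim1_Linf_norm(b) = 0.27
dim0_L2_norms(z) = [0.19, 0.23]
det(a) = 0.02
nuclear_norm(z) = 0.38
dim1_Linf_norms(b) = [0.27, 0.24]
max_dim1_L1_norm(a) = 0.51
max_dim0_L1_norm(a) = 0.34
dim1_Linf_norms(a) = [0.26, 0.09]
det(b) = 0.09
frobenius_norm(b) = 0.45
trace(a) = -0.25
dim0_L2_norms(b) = [0.27, 0.35]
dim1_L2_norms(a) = [0.36, 0.09]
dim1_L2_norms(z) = [0.12, 0.27]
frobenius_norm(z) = 0.30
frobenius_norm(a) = 0.37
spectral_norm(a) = 0.37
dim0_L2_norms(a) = [0.27, 0.26]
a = z + b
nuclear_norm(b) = 0.62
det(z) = -0.03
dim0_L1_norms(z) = [0.27, 0.24]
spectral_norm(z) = 0.29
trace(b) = -0.36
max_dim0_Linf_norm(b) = 0.27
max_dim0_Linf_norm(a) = 0.26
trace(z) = 0.11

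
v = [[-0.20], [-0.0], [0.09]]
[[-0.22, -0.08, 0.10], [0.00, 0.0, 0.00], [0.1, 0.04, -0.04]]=v @ [[1.08, 0.41, -0.49]]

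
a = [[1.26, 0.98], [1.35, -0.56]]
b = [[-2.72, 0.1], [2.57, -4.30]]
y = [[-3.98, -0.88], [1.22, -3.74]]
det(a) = -2.03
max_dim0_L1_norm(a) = 2.61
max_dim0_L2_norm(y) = 4.16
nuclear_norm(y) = 8.00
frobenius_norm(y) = 5.66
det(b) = 11.44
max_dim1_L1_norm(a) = 2.24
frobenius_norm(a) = 2.16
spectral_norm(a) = 1.87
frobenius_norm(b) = 5.70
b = a + y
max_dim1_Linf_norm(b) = 4.3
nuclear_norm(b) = 7.44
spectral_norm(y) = 4.21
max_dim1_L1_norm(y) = 4.96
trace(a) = 0.70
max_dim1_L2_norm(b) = 5.01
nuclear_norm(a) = 2.96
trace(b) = -7.02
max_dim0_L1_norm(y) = 5.2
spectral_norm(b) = 5.27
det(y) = 15.96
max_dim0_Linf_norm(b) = 4.3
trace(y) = -7.72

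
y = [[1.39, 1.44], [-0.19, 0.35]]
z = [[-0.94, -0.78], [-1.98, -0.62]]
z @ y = [[-1.16, -1.63], [-2.63, -3.07]]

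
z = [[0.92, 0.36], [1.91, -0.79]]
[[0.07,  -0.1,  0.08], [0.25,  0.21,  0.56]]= z@[[0.1, 0.0, 0.19], [-0.07, -0.27, -0.25]]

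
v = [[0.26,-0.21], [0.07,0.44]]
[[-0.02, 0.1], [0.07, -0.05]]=v@[[0.06, 0.26], [0.15, -0.15]]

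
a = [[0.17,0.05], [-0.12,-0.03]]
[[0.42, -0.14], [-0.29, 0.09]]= a @ [[2.42,  -0.21],[0.11,  -2.04]]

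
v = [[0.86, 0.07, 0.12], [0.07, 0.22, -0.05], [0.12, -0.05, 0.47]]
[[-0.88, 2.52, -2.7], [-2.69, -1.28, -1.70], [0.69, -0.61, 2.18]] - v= [[-1.74, 2.45, -2.82], [-2.76, -1.50, -1.65], [0.57, -0.56, 1.71]]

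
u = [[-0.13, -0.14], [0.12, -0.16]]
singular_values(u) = [0.21, 0.18]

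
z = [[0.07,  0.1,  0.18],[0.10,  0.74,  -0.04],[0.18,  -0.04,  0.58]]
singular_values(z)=[0.76, 0.64, 0.0]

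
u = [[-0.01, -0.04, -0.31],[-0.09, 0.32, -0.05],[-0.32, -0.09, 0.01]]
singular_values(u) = [0.34, 0.33, 0.31]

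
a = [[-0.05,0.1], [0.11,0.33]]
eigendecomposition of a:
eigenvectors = [[-0.97, -0.24], [0.26, -0.97]]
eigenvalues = [-0.08, 0.36]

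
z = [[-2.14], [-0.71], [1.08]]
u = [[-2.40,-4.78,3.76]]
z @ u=[[5.14, 10.23, -8.05], [1.70, 3.39, -2.67], [-2.59, -5.16, 4.06]]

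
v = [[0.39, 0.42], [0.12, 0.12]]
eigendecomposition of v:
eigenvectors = [[0.96,-0.73], [0.29,0.69]]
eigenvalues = [0.52, -0.01]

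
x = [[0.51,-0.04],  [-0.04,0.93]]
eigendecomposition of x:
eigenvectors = [[-1.0, 0.09], [-0.09, -1.00]]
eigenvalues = [0.51, 0.93]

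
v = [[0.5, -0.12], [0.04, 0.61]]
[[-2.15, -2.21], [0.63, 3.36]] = v@[[-3.99, -3.05], [1.29, 5.70]]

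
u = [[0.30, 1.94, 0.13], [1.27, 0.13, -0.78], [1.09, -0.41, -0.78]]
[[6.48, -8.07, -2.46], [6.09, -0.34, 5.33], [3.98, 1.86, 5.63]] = u @ [[1.31, 0.91, 3.4], [3.48, -4.38, -1.69], [-5.1, 1.19, -1.58]]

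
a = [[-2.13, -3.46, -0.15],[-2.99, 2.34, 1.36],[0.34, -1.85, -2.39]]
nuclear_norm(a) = 10.35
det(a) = 28.97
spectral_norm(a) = 5.02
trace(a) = -2.18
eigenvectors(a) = [[-0.49, 0.88, 0.37], [0.83, 0.37, -0.03], [-0.28, 0.31, 0.93]]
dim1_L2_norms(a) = [4.07, 4.03, 3.04]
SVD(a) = [[0.53, 0.80, -0.29], [-0.65, 0.60, 0.47], [0.55, -0.06, 0.83]] @ diag([5.01608940074876, 3.8211474917791137, 1.5113500487200622]) @ [[0.2, -0.87, -0.45],[-0.92, -0.32, 0.22],[-0.34, 0.37, -0.86]]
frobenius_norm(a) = 6.48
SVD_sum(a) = [[0.52, -2.31, -1.20], [-0.64, 2.82, 1.47], [0.55, -2.4, -1.25]] + [[-2.8, -0.99, 0.68], [-2.11, -0.74, 0.51], [0.22, 0.08, -0.05]] + [[0.15, -0.16, 0.38], [-0.24, 0.27, -0.62], [-0.43, 0.47, -1.09]]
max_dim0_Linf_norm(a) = 3.46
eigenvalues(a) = [3.64, -3.64, -2.19]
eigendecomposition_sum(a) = [[0.89, -1.77, -0.42], [-1.51, 2.99, 0.71], [0.51, -1.02, -0.24]] + [[-3.43, -1.58, 1.31], [-1.44, -0.66, 0.55], [-1.20, -0.55, 0.46]] + [[0.41, -0.11, -1.04], [-0.04, 0.01, 0.1], [1.03, -0.28, -2.61]]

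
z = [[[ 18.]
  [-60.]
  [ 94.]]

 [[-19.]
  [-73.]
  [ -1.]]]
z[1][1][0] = -73.0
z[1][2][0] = -1.0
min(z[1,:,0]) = -73.0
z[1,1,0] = -73.0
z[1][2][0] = -1.0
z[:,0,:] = [[18.0], [-19.0]]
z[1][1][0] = -73.0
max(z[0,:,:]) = 94.0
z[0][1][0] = -60.0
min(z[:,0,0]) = -19.0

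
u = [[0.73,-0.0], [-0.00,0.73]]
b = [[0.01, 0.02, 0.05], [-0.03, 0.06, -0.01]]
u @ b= [[0.01,0.01,0.04], [-0.02,0.04,-0.01]]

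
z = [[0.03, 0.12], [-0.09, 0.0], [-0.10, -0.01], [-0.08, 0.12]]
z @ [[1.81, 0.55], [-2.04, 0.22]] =[[-0.19, 0.04], [-0.16, -0.05], [-0.16, -0.06], [-0.39, -0.02]]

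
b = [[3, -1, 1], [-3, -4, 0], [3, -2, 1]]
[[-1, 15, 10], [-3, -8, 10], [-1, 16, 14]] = b @ [[1, 4, 2], [0, -1, -4], [-4, 2, 0]]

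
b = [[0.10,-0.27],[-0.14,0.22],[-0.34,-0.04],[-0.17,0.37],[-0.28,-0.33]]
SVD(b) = [[0.46, 0.13], [-0.39, -0.22], [-0.0, -0.68], [-0.64, -0.25], [0.48, -0.64]] @ diag([0.608712406166008, 0.5006687593405333]) @ [[0.12, -0.99],[0.99, 0.12]]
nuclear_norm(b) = 1.11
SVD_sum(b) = [[0.03, -0.28], [-0.03, 0.23], [-0.0, 0.00], [-0.05, 0.39], [0.04, -0.29]] + [[0.07, 0.01], [-0.11, -0.01], [-0.34, -0.04], [-0.12, -0.02], [-0.32, -0.04]]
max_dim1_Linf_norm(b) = 0.37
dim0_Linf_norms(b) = [0.34, 0.37]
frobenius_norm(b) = 0.79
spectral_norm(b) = 0.61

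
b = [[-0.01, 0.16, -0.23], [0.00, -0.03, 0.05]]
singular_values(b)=[0.29, 0.0]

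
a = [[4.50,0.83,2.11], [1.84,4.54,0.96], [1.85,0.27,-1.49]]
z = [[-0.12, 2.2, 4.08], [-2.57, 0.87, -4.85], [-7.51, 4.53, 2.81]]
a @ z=[[-18.52, 20.18, 20.26], [-19.1, 12.35, -11.81], [10.27, -2.44, 2.05]]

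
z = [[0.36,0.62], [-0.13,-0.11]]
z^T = [[0.36, -0.13], [0.62, -0.11]]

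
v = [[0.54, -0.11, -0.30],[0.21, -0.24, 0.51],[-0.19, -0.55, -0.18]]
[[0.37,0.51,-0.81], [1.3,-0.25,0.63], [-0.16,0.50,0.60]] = v@ [[1.44, 0.28, -1.08], [-0.73, -0.71, -1.1], [1.62, -0.93, 1.16]]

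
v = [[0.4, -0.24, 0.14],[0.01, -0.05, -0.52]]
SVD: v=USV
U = [[-0.59, 0.81], [0.81, 0.59]]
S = [0.56, 0.44]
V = [[-0.41, 0.18, -0.90], [0.74, -0.5, -0.44]]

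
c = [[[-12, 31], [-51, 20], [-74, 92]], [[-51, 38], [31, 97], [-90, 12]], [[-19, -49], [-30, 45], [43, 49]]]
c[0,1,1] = 20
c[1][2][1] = 12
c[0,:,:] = [[-12, 31], [-51, 20], [-74, 92]]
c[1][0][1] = 38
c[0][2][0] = -74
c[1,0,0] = -51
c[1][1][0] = 31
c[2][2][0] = 43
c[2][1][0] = -30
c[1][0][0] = -51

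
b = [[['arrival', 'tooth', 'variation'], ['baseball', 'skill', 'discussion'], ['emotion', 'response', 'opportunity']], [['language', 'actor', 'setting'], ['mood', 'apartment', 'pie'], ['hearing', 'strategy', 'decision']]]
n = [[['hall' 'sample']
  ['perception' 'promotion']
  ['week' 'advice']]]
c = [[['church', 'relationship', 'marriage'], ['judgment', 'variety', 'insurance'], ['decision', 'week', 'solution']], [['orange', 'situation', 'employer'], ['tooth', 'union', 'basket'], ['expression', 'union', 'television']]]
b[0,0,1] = 'tooth'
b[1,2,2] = 'decision'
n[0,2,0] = 'week'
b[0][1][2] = 'discussion'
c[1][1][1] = 'union'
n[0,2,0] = 'week'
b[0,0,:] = ['arrival', 'tooth', 'variation']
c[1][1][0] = 'tooth'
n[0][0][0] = 'hall'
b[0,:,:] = [['arrival', 'tooth', 'variation'], ['baseball', 'skill', 'discussion'], ['emotion', 'response', 'opportunity']]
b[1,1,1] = 'apartment'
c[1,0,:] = ['orange', 'situation', 'employer']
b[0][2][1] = 'response'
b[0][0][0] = 'arrival'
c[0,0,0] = 'church'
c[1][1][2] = 'basket'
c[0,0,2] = 'marriage'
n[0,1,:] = ['perception', 'promotion']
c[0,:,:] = [['church', 'relationship', 'marriage'], ['judgment', 'variety', 'insurance'], ['decision', 'week', 'solution']]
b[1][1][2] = 'pie'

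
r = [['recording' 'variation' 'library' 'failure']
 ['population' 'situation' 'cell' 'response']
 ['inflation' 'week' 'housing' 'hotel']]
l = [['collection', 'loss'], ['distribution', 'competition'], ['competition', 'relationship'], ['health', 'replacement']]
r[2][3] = 'hotel'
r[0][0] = 'recording'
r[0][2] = 'library'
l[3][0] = 'health'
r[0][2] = 'library'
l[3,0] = 'health'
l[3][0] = 'health'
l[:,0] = ['collection', 'distribution', 'competition', 'health']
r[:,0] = ['recording', 'population', 'inflation']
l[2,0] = 'competition'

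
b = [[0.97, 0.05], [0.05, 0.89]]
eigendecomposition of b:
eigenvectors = [[0.90, -0.43],  [0.43, 0.9]]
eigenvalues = [0.99, 0.87]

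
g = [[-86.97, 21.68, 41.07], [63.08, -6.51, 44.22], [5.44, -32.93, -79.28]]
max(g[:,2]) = 44.22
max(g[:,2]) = 44.22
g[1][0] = 63.08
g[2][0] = 5.44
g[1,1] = -6.51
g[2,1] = -32.93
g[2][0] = 5.44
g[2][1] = -32.93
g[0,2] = 41.07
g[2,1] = -32.93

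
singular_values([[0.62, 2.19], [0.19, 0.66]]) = [2.38, 0.0]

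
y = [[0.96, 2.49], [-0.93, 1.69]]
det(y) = 3.938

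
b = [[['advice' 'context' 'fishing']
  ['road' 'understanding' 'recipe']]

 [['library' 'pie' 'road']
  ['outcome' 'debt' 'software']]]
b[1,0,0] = 'library'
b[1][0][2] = 'road'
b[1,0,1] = 'pie'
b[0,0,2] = 'fishing'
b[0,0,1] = 'context'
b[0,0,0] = 'advice'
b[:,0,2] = ['fishing', 'road']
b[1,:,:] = [['library', 'pie', 'road'], ['outcome', 'debt', 'software']]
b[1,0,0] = 'library'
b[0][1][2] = 'recipe'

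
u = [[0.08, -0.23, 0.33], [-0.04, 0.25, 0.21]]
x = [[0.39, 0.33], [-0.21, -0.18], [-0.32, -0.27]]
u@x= [[-0.03, -0.02], [-0.14, -0.11]]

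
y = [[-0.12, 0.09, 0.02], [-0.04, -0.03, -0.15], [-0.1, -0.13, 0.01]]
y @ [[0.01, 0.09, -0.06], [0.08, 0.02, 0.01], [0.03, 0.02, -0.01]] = [[0.01, -0.01, 0.01],[-0.01, -0.01, 0.0],[-0.01, -0.01, 0.00]]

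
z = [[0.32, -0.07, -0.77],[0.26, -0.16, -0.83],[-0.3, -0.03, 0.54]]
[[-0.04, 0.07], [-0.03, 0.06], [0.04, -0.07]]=z@[[0.04, -0.26], [-0.18, 0.52], [0.08, -0.25]]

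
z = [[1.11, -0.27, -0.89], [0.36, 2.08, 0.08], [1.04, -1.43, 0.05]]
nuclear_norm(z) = 4.82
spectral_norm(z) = 2.60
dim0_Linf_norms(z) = [1.11, 2.08, 0.89]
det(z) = 2.61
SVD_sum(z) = [[0.16, -0.6, -0.06], [-0.48, 1.85, 0.18], [0.41, -1.57, -0.15]] + [[1.1, 0.34, -0.51], [0.73, 0.22, -0.34], [0.44, 0.14, -0.20]] + [[-0.15, -0.01, -0.32], [0.11, 0.01, 0.24], [0.18, 0.01, 0.41]]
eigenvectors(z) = [[(0.34+0.52j), 0.34-0.52j, (-0.2+0j)], [(-0.03-0.14j), (-0.03+0.14j), -0.85+0.00j], [(0.77+0j), (0.77-0j), 0.49+0.00j]]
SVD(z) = [[-0.24, -0.79, -0.57], [0.74, -0.53, 0.42], [-0.63, -0.32, 0.71]] @ diag([2.5976655880133666, 1.595120243495418, 0.6294639796225703]) @ [[-0.25, 0.96, 0.09],[-0.87, -0.27, 0.4],[0.41, 0.02, 0.91]]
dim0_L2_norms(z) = [1.56, 2.54, 0.89]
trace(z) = 3.24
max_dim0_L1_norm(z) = 3.78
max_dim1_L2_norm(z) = 2.11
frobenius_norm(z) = 3.11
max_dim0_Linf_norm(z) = 2.08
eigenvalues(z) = [(0.56+0.96j), (0.56-0.96j), (2.12+0j)]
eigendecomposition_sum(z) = [[0.49+0.32j, (-0.36+0.07j), -0.43+0.26j], [-0.08-0.11j, 0.09+0.01j, 0.12-0.02j], [(0.67-0.3j), -0.17+0.43j, (-0.02+0.63j)]] + [[0.49-0.32j, (-0.36-0.07j), (-0.43-0.26j)], [(-0.08+0.11j), (0.09-0.01j), (0.12+0.02j)], [0.67+0.30j, -0.17-0.43j, -0.02-0.63j]] + [[0.12-0.00j,0.45+0.00j,-0.04+0.00j], [(0.52-0j),(1.91+0j),(-0.15+0j)], [-0.30+0.00j,-1.09-0.00j,(0.09-0j)]]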